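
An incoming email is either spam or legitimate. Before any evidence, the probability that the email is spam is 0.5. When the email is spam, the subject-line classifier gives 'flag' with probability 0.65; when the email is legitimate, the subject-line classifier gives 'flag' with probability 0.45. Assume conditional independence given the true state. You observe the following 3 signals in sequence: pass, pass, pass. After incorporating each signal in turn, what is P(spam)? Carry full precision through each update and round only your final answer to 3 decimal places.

0.205

After 'pass': P(spam) = 0.35·0.5000 / (0.35·0.5000 + 0.55·0.5000) ≈ 0.3889
After 'pass': P(spam) = 0.35·0.3889 / (0.35·0.3889 + 0.55·0.6111) ≈ 0.2882
After 'pass': P(spam) = 0.35·0.2882 / (0.35·0.2882 + 0.55·0.7118) ≈ 0.2049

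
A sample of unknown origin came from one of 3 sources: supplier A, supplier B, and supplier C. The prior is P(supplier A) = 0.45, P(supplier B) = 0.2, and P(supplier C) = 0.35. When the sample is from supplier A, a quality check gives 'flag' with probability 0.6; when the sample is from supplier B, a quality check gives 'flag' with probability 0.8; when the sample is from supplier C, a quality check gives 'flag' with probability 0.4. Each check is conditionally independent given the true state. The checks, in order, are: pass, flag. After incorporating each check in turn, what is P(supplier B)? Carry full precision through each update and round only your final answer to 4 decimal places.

0.1429

After 'pass': normaliser = 0.4·0.4500 + 0.2·0.2000 + 0.6·0.3500; P(supplier A) ≈ 0.4186, P(supplier B) ≈ 0.0930, P(supplier C) ≈ 0.4884
After 'flag': normaliser = 0.6·0.4186 + 0.8·0.0930 + 0.4·0.4884; P(supplier A) ≈ 0.4821, P(supplier B) ≈ 0.1429, P(supplier C) ≈ 0.3750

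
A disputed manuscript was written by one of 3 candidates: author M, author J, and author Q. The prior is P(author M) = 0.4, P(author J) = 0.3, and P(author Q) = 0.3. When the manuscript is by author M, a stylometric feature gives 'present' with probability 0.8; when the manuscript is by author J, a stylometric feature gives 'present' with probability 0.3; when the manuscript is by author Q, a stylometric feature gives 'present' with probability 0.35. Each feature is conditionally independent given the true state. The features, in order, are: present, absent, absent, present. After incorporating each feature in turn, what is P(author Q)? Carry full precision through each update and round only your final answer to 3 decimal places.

After 'present': normaliser = 0.8·0.4000 + 0.3·0.3000 + 0.35·0.3000; P(author M) ≈ 0.6214, P(author J) ≈ 0.1748, P(author Q) ≈ 0.2039
After 'absent': normaliser = 0.2·0.6214 + 0.7·0.1748 + 0.65·0.2039; P(author M) ≈ 0.3278, P(author J) ≈ 0.3227, P(author Q) ≈ 0.3496
After 'absent': normaliser = 0.2·0.3278 + 0.7·0.3227 + 0.65·0.3496; P(author M) ≈ 0.1264, P(author J) ≈ 0.4355, P(author Q) ≈ 0.4381
After 'present': normaliser = 0.8·0.1264 + 0.3·0.4355 + 0.35·0.4381; P(author M) ≈ 0.2626, P(author J) ≈ 0.3393, P(author Q) ≈ 0.3982

0.398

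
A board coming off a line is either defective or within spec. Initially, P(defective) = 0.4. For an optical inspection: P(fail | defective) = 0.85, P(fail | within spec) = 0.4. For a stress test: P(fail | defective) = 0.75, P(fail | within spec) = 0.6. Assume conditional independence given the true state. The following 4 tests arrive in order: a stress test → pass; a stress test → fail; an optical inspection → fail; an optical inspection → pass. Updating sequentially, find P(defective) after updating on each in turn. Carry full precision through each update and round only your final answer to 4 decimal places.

0.2167

After a stress test='pass': P(defective) = 0.25·0.4000 / (0.25·0.4000 + 0.4·0.6000) ≈ 0.2941
After a stress test='fail': P(defective) = 0.75·0.2941 / (0.75·0.2941 + 0.6·0.7059) ≈ 0.3425
After an optical inspection='fail': P(defective) = 0.85·0.3425 / (0.85·0.3425 + 0.4·0.6575) ≈ 0.5253
After an optical inspection='pass': P(defective) = 0.15·0.5253 / (0.15·0.5253 + 0.6·0.4747) ≈ 0.2167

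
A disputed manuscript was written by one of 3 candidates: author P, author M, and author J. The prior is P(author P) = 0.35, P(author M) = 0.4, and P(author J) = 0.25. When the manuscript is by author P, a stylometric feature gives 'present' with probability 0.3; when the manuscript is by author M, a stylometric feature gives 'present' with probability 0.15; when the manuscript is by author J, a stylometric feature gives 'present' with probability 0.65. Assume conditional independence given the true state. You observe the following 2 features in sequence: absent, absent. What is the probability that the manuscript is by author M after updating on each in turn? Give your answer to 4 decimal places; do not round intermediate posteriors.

After 'absent': normaliser = 0.7·0.3500 + 0.85·0.4000 + 0.35·0.2500; P(author P) ≈ 0.3643, P(author M) ≈ 0.5056, P(author J) ≈ 0.1301
After 'absent': normaliser = 0.7·0.3643 + 0.85·0.5056 + 0.35·0.1301; P(author P) ≈ 0.3492, P(author M) ≈ 0.5884, P(author J) ≈ 0.0624

0.5884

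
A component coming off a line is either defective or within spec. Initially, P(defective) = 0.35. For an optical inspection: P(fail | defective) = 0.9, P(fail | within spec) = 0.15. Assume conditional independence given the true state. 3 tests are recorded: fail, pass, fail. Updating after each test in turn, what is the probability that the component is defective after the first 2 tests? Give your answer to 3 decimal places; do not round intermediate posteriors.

Each posterior becomes the prior for the next update.
After 'fail': P(defective) = 0.9·0.3500 / (0.9·0.3500 + 0.15·0.6500) ≈ 0.7636
After 'pass': P(defective) = 0.1·0.7636 / (0.1·0.7636 + 0.85·0.2364) ≈ 0.2754

0.275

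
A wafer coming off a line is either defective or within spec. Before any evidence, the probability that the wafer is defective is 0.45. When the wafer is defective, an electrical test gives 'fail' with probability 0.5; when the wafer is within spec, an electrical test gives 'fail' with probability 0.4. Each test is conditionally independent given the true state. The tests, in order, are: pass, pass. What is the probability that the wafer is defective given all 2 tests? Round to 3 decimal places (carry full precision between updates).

0.362

After 'pass': P(defective) = 0.5·0.4500 / (0.5·0.4500 + 0.6·0.5500) ≈ 0.4054
After 'pass': P(defective) = 0.5·0.4054 / (0.5·0.4054 + 0.6·0.5946) ≈ 0.3623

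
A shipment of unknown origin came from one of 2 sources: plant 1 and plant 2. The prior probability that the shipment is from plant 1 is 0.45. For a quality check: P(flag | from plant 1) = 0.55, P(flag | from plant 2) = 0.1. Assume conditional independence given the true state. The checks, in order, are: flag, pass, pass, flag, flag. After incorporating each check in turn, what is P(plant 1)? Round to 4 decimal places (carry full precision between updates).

Apply Bayes' rule sequentially, carrying P(plant 1) forward.
After 'flag': P(plant 1) = 0.55·0.4500 / (0.55·0.4500 + 0.1·0.5500) ≈ 0.8182
After 'pass': P(plant 1) = 0.45·0.8182 / (0.45·0.8182 + 0.9·0.1818) ≈ 0.6923
After 'pass': P(plant 1) = 0.45·0.6923 / (0.45·0.6923 + 0.9·0.3077) ≈ 0.5294
After 'flag': P(plant 1) = 0.55·0.5294 / (0.55·0.5294 + 0.1·0.4706) ≈ 0.8609
After 'flag': P(plant 1) = 0.55·0.8609 / (0.55·0.8609 + 0.1·0.1391) ≈ 0.9715

0.9715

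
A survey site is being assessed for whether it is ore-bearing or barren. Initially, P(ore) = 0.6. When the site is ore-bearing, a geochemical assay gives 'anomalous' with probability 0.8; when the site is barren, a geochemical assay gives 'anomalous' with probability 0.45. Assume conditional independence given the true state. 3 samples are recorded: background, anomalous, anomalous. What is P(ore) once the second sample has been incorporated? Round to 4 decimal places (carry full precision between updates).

0.4923

Each posterior becomes the prior for the next update.
After 'background': P(ore) = 0.2·0.6000 / (0.2·0.6000 + 0.55·0.4000) ≈ 0.3529
After 'anomalous': P(ore) = 0.8·0.3529 / (0.8·0.3529 + 0.45·0.6471) ≈ 0.4923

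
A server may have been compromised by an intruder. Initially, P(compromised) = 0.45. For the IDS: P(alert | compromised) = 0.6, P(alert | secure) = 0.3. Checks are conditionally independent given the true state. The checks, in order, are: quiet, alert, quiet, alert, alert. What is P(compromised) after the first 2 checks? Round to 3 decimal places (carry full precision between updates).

After 'quiet': P(compromised) = 0.4·0.4500 / (0.4·0.4500 + 0.7·0.5500) ≈ 0.3186
After 'alert': P(compromised) = 0.6·0.3186 / (0.6·0.3186 + 0.3·0.6814) ≈ 0.4832

0.483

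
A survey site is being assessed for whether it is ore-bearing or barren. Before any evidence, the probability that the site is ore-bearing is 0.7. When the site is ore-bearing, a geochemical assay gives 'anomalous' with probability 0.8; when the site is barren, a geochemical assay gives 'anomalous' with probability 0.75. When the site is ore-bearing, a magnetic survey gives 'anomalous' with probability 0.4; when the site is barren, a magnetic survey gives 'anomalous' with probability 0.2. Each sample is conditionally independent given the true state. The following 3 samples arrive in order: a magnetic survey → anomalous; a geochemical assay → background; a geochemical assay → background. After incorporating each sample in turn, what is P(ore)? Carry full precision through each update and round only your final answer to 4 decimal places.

After a magnetic survey='anomalous': P(ore) = 0.4·0.7000 / (0.4·0.7000 + 0.2·0.3000) ≈ 0.8235
After a geochemical assay='background': P(ore) = 0.2·0.8235 / (0.2·0.8235 + 0.25·0.1765) ≈ 0.7887
After a geochemical assay='background': P(ore) = 0.2·0.7887 / (0.2·0.7887 + 0.25·0.2113) ≈ 0.7492

0.7492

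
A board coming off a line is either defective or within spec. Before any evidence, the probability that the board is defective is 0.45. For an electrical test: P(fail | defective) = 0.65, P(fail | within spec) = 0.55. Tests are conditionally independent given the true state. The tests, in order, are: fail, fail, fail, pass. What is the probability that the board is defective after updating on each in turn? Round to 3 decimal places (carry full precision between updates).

After 'fail': P(defective) = 0.65·0.4500 / (0.65·0.4500 + 0.55·0.5500) ≈ 0.4916
After 'fail': P(defective) = 0.65·0.4916 / (0.65·0.4916 + 0.55·0.5084) ≈ 0.5333
After 'fail': P(defective) = 0.65·0.5333 / (0.65·0.5333 + 0.55·0.4667) ≈ 0.5746
After 'pass': P(defective) = 0.35·0.5746 / (0.35·0.5746 + 0.45·0.4254) ≈ 0.5123

0.512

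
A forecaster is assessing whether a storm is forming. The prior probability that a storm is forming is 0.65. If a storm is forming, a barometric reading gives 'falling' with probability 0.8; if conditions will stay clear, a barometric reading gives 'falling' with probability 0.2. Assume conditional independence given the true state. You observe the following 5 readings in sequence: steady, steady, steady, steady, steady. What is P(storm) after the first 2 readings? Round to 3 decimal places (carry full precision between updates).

After 'steady': P(storm) = 0.2·0.6500 / (0.2·0.6500 + 0.8·0.3500) ≈ 0.3171
After 'steady': P(storm) = 0.2·0.3171 / (0.2·0.3171 + 0.8·0.6829) ≈ 0.1040

0.104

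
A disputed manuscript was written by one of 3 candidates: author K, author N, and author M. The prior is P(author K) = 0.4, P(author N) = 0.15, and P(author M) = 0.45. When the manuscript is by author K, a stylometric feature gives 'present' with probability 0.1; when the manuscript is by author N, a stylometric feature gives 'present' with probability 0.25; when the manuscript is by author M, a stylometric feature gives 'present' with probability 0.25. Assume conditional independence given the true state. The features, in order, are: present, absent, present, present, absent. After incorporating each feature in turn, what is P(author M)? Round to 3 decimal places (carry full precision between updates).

0.707

Each posterior becomes the prior for the next update.
After 'present': normaliser = 0.1·0.4000 + 0.25·0.1500 + 0.25·0.4500; P(author K) ≈ 0.2105, P(author N) ≈ 0.1974, P(author M) ≈ 0.5921
After 'absent': normaliser = 0.9·0.2105 + 0.75·0.1974 + 0.75·0.5921; P(author K) ≈ 0.2424, P(author N) ≈ 0.1894, P(author M) ≈ 0.5682
After 'present': normaliser = 0.1·0.2424 + 0.25·0.1894 + 0.25·0.5682; P(author K) ≈ 0.1135, P(author N) ≈ 0.2216, P(author M) ≈ 0.6649
After 'present': normaliser = 0.1·0.1135 + 0.25·0.2216 + 0.25·0.6649; P(author K) ≈ 0.0487, P(author N) ≈ 0.2378, P(author M) ≈ 0.7135
After 'absent': normaliser = 0.9·0.0487 + 0.75·0.2378 + 0.75·0.7135; P(author K) ≈ 0.0579, P(author N) ≈ 0.2355, P(author M) ≈ 0.7066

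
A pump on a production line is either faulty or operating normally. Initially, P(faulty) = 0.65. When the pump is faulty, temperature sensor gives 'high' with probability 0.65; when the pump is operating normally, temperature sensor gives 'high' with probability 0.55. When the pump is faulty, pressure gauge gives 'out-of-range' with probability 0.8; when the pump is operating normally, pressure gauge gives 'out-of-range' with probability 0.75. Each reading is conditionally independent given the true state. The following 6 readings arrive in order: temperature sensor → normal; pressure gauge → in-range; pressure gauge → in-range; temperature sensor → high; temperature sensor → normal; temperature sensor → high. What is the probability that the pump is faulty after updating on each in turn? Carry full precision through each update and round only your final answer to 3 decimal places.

Each posterior becomes the prior for the next update.
After temperature sensor='normal': P(faulty) = 0.35·0.6500 / (0.35·0.6500 + 0.45·0.3500) ≈ 0.5909
After pressure gauge='in-range': P(faulty) = 0.2·0.5909 / (0.2·0.5909 + 0.25·0.4091) ≈ 0.5361
After pressure gauge='in-range': P(faulty) = 0.2·0.5361 / (0.2·0.5361 + 0.25·0.4639) ≈ 0.4804
After temperature sensor='high': P(faulty) = 0.65·0.4804 / (0.65·0.4804 + 0.55·0.5196) ≈ 0.5221
After temperature sensor='normal': P(faulty) = 0.35·0.5221 / (0.35·0.5221 + 0.45·0.4779) ≈ 0.4594
After temperature sensor='high': P(faulty) = 0.65·0.4594 / (0.65·0.4594 + 0.55·0.5406) ≈ 0.5011

0.501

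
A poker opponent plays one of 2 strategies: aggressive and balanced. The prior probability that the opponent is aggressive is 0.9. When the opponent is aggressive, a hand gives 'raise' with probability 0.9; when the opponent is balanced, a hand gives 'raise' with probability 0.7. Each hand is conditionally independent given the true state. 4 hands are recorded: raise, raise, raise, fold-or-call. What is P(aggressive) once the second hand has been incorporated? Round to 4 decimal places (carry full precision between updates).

Each posterior becomes the prior for the next update.
After 'raise': P(aggressive) = 0.9·0.9000 / (0.9·0.9000 + 0.7·0.1000) ≈ 0.9205
After 'raise': P(aggressive) = 0.9·0.9205 / (0.9·0.9205 + 0.7·0.0795) ≈ 0.9370

0.9370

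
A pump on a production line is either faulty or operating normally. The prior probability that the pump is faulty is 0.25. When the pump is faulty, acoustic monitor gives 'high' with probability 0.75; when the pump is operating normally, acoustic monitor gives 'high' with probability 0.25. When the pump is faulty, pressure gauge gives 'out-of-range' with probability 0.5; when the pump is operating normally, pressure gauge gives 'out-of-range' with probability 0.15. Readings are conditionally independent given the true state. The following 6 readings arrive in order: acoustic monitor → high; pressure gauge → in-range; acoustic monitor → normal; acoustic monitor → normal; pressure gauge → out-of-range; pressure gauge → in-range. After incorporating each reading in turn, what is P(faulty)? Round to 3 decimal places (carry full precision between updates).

Apply Bayes' rule sequentially, carrying P(faulty) forward.
After acoustic monitor='high': P(faulty) = 0.75·0.2500 / (0.75·0.2500 + 0.25·0.7500) ≈ 0.5000
After pressure gauge='in-range': P(faulty) = 0.5·0.5000 / (0.5·0.5000 + 0.85·0.5000) ≈ 0.3704
After acoustic monitor='normal': P(faulty) = 0.25·0.3704 / (0.25·0.3704 + 0.75·0.6296) ≈ 0.1639
After acoustic monitor='normal': P(faulty) = 0.25·0.1639 / (0.25·0.1639 + 0.75·0.8361) ≈ 0.0613
After pressure gauge='out-of-range': P(faulty) = 0.5·0.0613 / (0.5·0.0613 + 0.15·0.9387) ≈ 0.1789
After pressure gauge='in-range': P(faulty) = 0.5·0.1789 / (0.5·0.1789 + 0.85·0.8211) ≈ 0.1136

0.114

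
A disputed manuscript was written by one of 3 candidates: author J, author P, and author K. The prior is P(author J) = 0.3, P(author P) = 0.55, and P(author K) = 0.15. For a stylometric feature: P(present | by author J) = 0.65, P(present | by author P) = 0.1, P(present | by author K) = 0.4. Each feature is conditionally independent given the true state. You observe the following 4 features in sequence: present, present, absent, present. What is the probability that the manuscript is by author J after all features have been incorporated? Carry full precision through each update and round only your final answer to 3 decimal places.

0.822

Apply Bayes' rule sequentially, carrying P(author J) forward.
After 'present': normaliser = 0.65·0.3000 + 0.1·0.5500 + 0.4·0.1500; P(author J) ≈ 0.6290, P(author P) ≈ 0.1774, P(author K) ≈ 0.1935
After 'present': normaliser = 0.65·0.6290 + 0.1·0.1774 + 0.4·0.1935; P(author J) ≈ 0.8112, P(author P) ≈ 0.0352, P(author K) ≈ 0.1536
After 'absent': normaliser = 0.35·0.8112 + 0.9·0.0352 + 0.6·0.1536; P(author J) ≈ 0.6963, P(author P) ≈ 0.0777, P(author K) ≈ 0.2260
After 'present': normaliser = 0.65·0.6963 + 0.1·0.0777 + 0.4·0.2260; P(author J) ≈ 0.8217, P(author P) ≈ 0.0141, P(author K) ≈ 0.1641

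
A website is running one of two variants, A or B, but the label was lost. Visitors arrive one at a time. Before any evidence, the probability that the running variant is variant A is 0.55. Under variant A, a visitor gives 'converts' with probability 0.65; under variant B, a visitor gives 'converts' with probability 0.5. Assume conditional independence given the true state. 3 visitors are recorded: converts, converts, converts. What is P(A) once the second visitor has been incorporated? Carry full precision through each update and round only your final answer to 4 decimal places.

After 'converts': P(A) = 0.65·0.5500 / (0.65·0.5500 + 0.5·0.4500) ≈ 0.6137
After 'converts': P(A) = 0.65·0.6137 / (0.65·0.6137 + 0.5·0.3863) ≈ 0.6738

0.6738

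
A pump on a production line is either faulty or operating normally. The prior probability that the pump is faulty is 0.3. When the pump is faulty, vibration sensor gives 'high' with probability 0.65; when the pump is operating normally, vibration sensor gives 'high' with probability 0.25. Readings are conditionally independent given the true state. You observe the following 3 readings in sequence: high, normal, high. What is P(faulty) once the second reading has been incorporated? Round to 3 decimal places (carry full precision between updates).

0.342

Each posterior becomes the prior for the next update.
After 'high': P(faulty) = 0.65·0.3000 / (0.65·0.3000 + 0.25·0.7000) ≈ 0.5270
After 'normal': P(faulty) = 0.35·0.5270 / (0.35·0.5270 + 0.75·0.4730) ≈ 0.3421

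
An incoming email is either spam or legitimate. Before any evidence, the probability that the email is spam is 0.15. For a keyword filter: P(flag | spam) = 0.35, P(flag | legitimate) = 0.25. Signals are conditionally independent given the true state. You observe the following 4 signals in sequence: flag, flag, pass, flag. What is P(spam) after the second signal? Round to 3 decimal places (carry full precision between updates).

After 'flag': P(spam) = 0.35·0.1500 / (0.35·0.1500 + 0.25·0.8500) ≈ 0.1981
After 'flag': P(spam) = 0.35·0.1981 / (0.35·0.1981 + 0.25·0.8019) ≈ 0.2570

0.257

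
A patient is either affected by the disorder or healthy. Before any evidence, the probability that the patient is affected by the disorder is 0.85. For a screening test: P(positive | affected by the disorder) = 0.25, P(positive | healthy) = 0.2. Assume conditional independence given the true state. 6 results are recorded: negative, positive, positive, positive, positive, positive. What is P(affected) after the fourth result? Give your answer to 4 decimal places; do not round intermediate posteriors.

Each posterior becomes the prior for the next update.
After 'negative': P(affected) = 0.75·0.8500 / (0.75·0.8500 + 0.8·0.1500) ≈ 0.8416
After 'positive': P(affected) = 0.25·0.8416 / (0.25·0.8416 + 0.2·0.1584) ≈ 0.8691
After 'positive': P(affected) = 0.25·0.8691 / (0.25·0.8691 + 0.2·0.1309) ≈ 0.8925
After 'positive': P(affected) = 0.25·0.8925 / (0.25·0.8925 + 0.2·0.1075) ≈ 0.9121

0.9121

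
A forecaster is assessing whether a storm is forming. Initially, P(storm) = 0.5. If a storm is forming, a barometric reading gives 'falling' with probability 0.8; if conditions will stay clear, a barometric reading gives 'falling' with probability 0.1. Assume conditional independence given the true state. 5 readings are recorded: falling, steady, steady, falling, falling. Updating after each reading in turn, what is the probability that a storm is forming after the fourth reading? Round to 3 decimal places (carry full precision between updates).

0.760

After 'falling': P(storm) = 0.8·0.5000 / (0.8·0.5000 + 0.1·0.5000) ≈ 0.8889
After 'steady': P(storm) = 0.2·0.8889 / (0.2·0.8889 + 0.9·0.1111) ≈ 0.6400
After 'steady': P(storm) = 0.2·0.6400 / (0.2·0.6400 + 0.9·0.3600) ≈ 0.2832
After 'falling': P(storm) = 0.8·0.2832 / (0.8·0.2832 + 0.1·0.7168) ≈ 0.7596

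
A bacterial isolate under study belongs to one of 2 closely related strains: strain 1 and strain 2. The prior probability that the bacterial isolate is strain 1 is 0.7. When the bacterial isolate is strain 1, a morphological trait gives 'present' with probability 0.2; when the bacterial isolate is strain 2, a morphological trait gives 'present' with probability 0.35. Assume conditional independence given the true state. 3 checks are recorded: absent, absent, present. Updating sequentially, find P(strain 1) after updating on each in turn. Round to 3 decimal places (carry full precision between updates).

0.669

After 'absent': P(strain 1) = 0.8·0.7000 / (0.8·0.7000 + 0.65·0.3000) ≈ 0.7417
After 'absent': P(strain 1) = 0.8·0.7417 / (0.8·0.7417 + 0.65·0.2583) ≈ 0.7795
After 'present': P(strain 1) = 0.2·0.7795 / (0.2·0.7795 + 0.35·0.2205) ≈ 0.6688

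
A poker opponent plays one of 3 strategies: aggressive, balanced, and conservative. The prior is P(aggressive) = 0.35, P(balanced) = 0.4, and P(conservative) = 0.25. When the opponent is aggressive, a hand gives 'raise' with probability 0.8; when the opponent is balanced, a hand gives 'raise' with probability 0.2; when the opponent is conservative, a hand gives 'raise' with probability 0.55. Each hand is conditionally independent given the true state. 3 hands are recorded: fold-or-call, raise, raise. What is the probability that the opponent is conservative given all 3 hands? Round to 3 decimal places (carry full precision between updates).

0.371

After 'fold-or-call': normaliser = 0.2·0.3500 + 0.8·0.4000 + 0.45·0.2500; P(aggressive) ≈ 0.1393, P(balanced) ≈ 0.6368, P(conservative) ≈ 0.2239
After 'raise': normaliser = 0.8·0.1393 + 0.2·0.6368 + 0.55·0.2239; P(aggressive) ≈ 0.3079, P(balanced) ≈ 0.3519, P(conservative) ≈ 0.3402
After 'raise': normaliser = 0.8·0.3079 + 0.2·0.3519 + 0.55·0.3402; P(aggressive) ≈ 0.4889, P(balanced) ≈ 0.1397, P(conservative) ≈ 0.3714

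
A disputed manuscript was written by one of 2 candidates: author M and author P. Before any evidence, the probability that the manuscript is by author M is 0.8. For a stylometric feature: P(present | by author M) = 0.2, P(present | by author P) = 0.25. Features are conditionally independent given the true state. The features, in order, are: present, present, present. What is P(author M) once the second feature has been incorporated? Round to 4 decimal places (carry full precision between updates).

0.7191

After 'present': P(author M) = 0.2·0.8000 / (0.2·0.8000 + 0.25·0.2000) ≈ 0.7619
After 'present': P(author M) = 0.2·0.7619 / (0.2·0.7619 + 0.25·0.2381) ≈ 0.7191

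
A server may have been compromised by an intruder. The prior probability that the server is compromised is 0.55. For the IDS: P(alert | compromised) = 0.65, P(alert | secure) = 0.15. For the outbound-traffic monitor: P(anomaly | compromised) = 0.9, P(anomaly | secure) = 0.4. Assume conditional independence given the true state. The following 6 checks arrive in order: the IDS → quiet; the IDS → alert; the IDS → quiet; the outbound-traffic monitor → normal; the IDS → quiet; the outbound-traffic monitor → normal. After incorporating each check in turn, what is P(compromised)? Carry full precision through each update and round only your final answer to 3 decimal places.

0.010

Apply Bayes' rule sequentially, carrying P(compromised) forward.
After the IDS='quiet': P(compromised) = 0.35·0.5500 / (0.35·0.5500 + 0.85·0.4500) ≈ 0.3348
After the IDS='alert': P(compromised) = 0.65·0.3348 / (0.65·0.3348 + 0.15·0.6652) ≈ 0.6856
After the IDS='quiet': P(compromised) = 0.35·0.6856 / (0.35·0.6856 + 0.85·0.3144) ≈ 0.4731
After the outbound-traffic monitor='normal': P(compromised) = 0.1·0.4731 / (0.1·0.4731 + 0.6·0.5269) ≈ 0.1302
After the IDS='quiet': P(compromised) = 0.35·0.1302 / (0.35·0.1302 + 0.85·0.8698) ≈ 0.0580
After the outbound-traffic monitor='normal': P(compromised) = 0.1·0.0580 / (0.1·0.0580 + 0.6·0.9420) ≈ 0.0102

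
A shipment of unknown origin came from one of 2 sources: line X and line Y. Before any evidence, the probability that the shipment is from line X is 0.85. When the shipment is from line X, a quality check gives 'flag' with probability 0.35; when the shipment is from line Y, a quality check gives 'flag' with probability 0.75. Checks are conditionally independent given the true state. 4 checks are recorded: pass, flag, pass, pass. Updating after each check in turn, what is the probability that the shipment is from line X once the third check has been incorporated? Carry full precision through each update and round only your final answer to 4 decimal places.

0.9470

After 'pass': P(line X) = 0.65·0.8500 / (0.65·0.8500 + 0.25·0.1500) ≈ 0.9364
After 'flag': P(line X) = 0.35·0.9364 / (0.35·0.9364 + 0.75·0.0636) ≈ 0.8730
After 'pass': P(line X) = 0.65·0.8730 / (0.65·0.8730 + 0.25·0.1270) ≈ 0.9470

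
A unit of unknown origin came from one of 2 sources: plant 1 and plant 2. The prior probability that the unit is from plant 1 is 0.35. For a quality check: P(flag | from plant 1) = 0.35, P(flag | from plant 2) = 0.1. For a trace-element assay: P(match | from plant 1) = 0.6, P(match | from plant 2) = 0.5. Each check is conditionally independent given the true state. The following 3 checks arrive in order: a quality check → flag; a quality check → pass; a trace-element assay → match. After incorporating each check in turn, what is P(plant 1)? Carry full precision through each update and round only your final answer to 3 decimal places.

0.620

Each posterior becomes the prior for the next update.
After a quality check='flag': P(plant 1) = 0.35·0.3500 / (0.35·0.3500 + 0.1·0.6500) ≈ 0.6533
After a quality check='pass': P(plant 1) = 0.65·0.6533 / (0.65·0.6533 + 0.9·0.3467) ≈ 0.5765
After a trace-element assay='match': P(plant 1) = 0.6·0.5765 / (0.6·0.5765 + 0.5·0.4235) ≈ 0.6203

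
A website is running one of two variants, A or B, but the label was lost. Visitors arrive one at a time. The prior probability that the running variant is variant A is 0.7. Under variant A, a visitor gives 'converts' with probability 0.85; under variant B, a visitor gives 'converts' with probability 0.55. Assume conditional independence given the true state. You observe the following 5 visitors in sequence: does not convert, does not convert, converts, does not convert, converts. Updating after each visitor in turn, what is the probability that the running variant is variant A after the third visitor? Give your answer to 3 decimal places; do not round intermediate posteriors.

Each posterior becomes the prior for the next update.
After 'does not convert': P(A) = 0.15·0.7000 / (0.15·0.7000 + 0.45·0.3000) ≈ 0.4375
After 'does not convert': P(A) = 0.15·0.4375 / (0.15·0.4375 + 0.45·0.5625) ≈ 0.2059
After 'converts': P(A) = 0.85·0.2059 / (0.85·0.2059 + 0.55·0.7941) ≈ 0.2861

0.286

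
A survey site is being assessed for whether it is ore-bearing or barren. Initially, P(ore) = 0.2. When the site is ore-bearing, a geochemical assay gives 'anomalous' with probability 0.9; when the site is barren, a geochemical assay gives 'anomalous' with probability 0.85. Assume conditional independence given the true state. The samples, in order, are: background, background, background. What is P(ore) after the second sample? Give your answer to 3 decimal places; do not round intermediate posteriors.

Each posterior becomes the prior for the next update.
After 'background': P(ore) = 0.1·0.2000 / (0.1·0.2000 + 0.15·0.8000) ≈ 0.1429
After 'background': P(ore) = 0.1·0.1429 / (0.1·0.1429 + 0.15·0.8571) ≈ 0.1000

0.100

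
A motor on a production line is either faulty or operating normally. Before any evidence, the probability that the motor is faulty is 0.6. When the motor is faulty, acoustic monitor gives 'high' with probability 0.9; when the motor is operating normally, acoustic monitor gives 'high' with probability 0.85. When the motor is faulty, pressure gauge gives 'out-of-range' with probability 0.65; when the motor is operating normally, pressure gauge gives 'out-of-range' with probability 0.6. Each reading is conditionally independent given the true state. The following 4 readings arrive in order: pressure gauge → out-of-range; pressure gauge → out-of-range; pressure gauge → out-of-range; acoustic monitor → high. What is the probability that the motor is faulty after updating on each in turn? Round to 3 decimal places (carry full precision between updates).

0.669

After pressure gauge='out-of-range': P(faulty) = 0.65·0.6000 / (0.65·0.6000 + 0.6·0.4000) ≈ 0.6190
After pressure gauge='out-of-range': P(faulty) = 0.65·0.6190 / (0.65·0.6190 + 0.6·0.3810) ≈ 0.6377
After pressure gauge='out-of-range': P(faulty) = 0.65·0.6377 / (0.65·0.6377 + 0.6·0.3623) ≈ 0.6560
After acoustic monitor='high': P(faulty) = 0.9·0.6560 / (0.9·0.6560 + 0.85·0.3440) ≈ 0.6688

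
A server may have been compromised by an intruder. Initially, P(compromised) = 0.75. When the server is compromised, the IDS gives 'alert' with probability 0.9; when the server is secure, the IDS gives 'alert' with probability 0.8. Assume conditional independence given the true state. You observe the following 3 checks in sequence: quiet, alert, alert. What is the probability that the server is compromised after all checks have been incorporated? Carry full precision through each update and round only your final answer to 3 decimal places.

0.655

After 'quiet': P(compromised) = 0.1·0.7500 / (0.1·0.7500 + 0.2·0.2500) ≈ 0.6000
After 'alert': P(compromised) = 0.9·0.6000 / (0.9·0.6000 + 0.8·0.4000) ≈ 0.6279
After 'alert': P(compromised) = 0.9·0.6279 / (0.9·0.6279 + 0.8·0.3721) ≈ 0.6550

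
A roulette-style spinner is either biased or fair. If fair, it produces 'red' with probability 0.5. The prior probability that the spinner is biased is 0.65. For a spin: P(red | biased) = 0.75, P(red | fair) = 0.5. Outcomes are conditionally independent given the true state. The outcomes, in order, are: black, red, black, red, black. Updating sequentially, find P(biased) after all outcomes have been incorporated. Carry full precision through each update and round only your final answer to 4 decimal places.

After 'black': P(biased) = 0.25·0.6500 / (0.25·0.6500 + 0.5·0.3500) ≈ 0.4815
After 'red': P(biased) = 0.75·0.4815 / (0.75·0.4815 + 0.5·0.5185) ≈ 0.5821
After 'black': P(biased) = 0.25·0.5821 / (0.25·0.5821 + 0.5·0.4179) ≈ 0.4105
After 'red': P(biased) = 0.75·0.4105 / (0.75·0.4105 + 0.5·0.5895) ≈ 0.5109
After 'black': P(biased) = 0.25·0.5109 / (0.25·0.5109 + 0.5·0.4891) ≈ 0.3431

0.3431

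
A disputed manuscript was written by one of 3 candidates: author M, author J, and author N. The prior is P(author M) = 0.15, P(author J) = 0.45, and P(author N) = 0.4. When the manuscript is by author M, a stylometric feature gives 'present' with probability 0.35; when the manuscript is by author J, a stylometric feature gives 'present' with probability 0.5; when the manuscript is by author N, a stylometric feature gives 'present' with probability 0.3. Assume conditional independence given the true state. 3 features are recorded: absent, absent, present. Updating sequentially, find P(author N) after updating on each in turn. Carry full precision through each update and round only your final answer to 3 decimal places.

After 'absent': normaliser = 0.65·0.1500 + 0.5·0.4500 + 0.7·0.4000; P(author M) ≈ 0.1618, P(author J) ≈ 0.3734, P(author N) ≈ 0.4647
After 'absent': normaliser = 0.65·0.1618 + 0.5·0.3734 + 0.7·0.4647; P(author M) ≈ 0.1704, P(author J) ≈ 0.3025, P(author N) ≈ 0.5271
After 'present': normaliser = 0.35·0.1704 + 0.5·0.3025 + 0.3·0.5271; P(author M) ≈ 0.1616, P(author J) ≈ 0.4099, P(author N) ≈ 0.4285

0.428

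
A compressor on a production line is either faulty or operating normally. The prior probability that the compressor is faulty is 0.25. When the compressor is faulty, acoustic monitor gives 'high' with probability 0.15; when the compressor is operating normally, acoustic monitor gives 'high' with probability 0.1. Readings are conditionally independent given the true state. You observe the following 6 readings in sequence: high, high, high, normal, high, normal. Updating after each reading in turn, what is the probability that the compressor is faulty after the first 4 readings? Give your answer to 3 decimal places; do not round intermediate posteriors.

0.515

Each posterior becomes the prior for the next update.
After 'high': P(faulty) = 0.15·0.2500 / (0.15·0.2500 + 0.1·0.7500) ≈ 0.3333
After 'high': P(faulty) = 0.15·0.3333 / (0.15·0.3333 + 0.1·0.6667) ≈ 0.4286
After 'high': P(faulty) = 0.15·0.4286 / (0.15·0.4286 + 0.1·0.5714) ≈ 0.5294
After 'normal': P(faulty) = 0.85·0.5294 / (0.85·0.5294 + 0.9·0.4706) ≈ 0.5152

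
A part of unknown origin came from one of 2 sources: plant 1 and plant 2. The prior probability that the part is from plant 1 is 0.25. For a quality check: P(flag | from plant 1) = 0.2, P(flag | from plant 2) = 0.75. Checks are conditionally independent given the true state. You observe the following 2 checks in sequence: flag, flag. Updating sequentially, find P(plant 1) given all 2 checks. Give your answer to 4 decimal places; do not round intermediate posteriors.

Each posterior becomes the prior for the next update.
After 'flag': P(plant 1) = 0.2·0.2500 / (0.2·0.2500 + 0.75·0.7500) ≈ 0.0816
After 'flag': P(plant 1) = 0.2·0.0816 / (0.2·0.0816 + 0.75·0.9184) ≈ 0.0232

0.0232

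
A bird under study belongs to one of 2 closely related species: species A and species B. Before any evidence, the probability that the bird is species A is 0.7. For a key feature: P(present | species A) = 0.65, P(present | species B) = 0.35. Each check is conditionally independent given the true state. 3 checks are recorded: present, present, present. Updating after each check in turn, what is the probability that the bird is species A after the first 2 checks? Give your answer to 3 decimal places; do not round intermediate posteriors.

Each posterior becomes the prior for the next update.
After 'present': P(species A) = 0.65·0.7000 / (0.65·0.7000 + 0.35·0.3000) ≈ 0.8125
After 'present': P(species A) = 0.65·0.8125 / (0.65·0.8125 + 0.35·0.1875) ≈ 0.8895

0.889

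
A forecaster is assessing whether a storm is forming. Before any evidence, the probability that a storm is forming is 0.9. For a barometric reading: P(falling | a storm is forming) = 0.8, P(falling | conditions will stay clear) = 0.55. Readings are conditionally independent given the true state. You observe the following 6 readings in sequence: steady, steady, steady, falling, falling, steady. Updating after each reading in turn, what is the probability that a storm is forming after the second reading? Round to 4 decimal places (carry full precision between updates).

0.6400

Each posterior becomes the prior for the next update.
After 'steady': P(storm) = 0.2·0.9000 / (0.2·0.9000 + 0.45·0.1000) ≈ 0.8000
After 'steady': P(storm) = 0.2·0.8000 / (0.2·0.8000 + 0.45·0.2000) ≈ 0.6400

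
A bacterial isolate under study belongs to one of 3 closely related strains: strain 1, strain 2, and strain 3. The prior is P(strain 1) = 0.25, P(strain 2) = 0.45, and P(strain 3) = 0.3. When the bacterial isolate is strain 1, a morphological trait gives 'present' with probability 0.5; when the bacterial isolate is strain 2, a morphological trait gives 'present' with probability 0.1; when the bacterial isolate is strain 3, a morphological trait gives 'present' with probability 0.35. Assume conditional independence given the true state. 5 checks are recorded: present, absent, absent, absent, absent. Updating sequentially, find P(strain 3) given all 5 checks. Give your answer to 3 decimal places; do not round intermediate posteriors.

0.334

Apply Bayes' rule sequentially, carrying P(strain 3) forward.
After 'present': normaliser = 0.5·0.2500 + 0.1·0.4500 + 0.35·0.3000; P(strain 1) ≈ 0.4545, P(strain 2) ≈ 0.1636, P(strain 3) ≈ 0.3818
After 'absent': normaliser = 0.5·0.4545 + 0.9·0.1636 + 0.65·0.3818; P(strain 1) ≈ 0.3650, P(strain 2) ≈ 0.2365, P(strain 3) ≈ 0.3985
After 'absent': normaliser = 0.5·0.3650 + 0.9·0.2365 + 0.65·0.3985; P(strain 1) ≈ 0.2789, P(strain 2) ≈ 0.3253, P(strain 3) ≈ 0.3959
After 'absent': normaliser = 0.5·0.2789 + 0.9·0.3253 + 0.65·0.3959; P(strain 1) ≈ 0.2022, P(strain 2) ≈ 0.4246, P(strain 3) ≈ 0.3732
After 'absent': normaliser = 0.5·0.2022 + 0.9·0.4246 + 0.65·0.3732; P(strain 1) ≈ 0.1393, P(strain 2) ≈ 0.5265, P(strain 3) ≈ 0.3342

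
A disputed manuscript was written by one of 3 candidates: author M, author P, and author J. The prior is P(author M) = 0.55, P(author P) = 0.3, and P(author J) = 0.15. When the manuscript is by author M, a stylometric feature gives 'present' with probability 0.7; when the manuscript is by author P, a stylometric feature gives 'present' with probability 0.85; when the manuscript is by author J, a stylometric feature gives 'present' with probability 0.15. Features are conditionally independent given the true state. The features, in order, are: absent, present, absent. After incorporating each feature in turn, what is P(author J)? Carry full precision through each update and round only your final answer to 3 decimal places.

After 'absent': normaliser = 0.3·0.5500 + 0.15·0.3000 + 0.85·0.1500; P(author M) ≈ 0.4889, P(author P) ≈ 0.1333, P(author J) ≈ 0.3778
After 'present': normaliser = 0.7·0.4889 + 0.85·0.1333 + 0.15·0.3778; P(author M) ≈ 0.6681, P(author P) ≈ 0.2213, P(author J) ≈ 0.1106
After 'absent': normaliser = 0.3·0.6681 + 0.15·0.2213 + 0.85·0.1106; P(author M) ≈ 0.6117, P(author P) ≈ 0.1013, P(author J) ≈ 0.2870

0.287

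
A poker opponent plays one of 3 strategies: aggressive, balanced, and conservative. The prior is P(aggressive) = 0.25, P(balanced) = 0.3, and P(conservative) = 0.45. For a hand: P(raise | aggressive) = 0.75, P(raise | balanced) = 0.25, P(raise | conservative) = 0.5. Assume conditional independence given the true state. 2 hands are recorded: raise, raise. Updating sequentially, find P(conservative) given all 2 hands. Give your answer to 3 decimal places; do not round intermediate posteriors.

Apply Bayes' rule sequentially, carrying P(conservative) forward.
After 'raise': normaliser = 0.75·0.2500 + 0.25·0.3000 + 0.5·0.4500; P(aggressive) ≈ 0.3846, P(balanced) ≈ 0.1538, P(conservative) ≈ 0.4615
After 'raise': normaliser = 0.75·0.3846 + 0.25·0.1538 + 0.5·0.4615; P(aggressive) ≈ 0.5172, P(balanced) ≈ 0.0690, P(conservative) ≈ 0.4138

0.414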